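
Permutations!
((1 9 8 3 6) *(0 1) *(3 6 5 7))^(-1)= (0 6 8 9 1)(3 7 5)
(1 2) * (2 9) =(1 9 2) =[0, 9, 1, 3, 4, 5, 6, 7, 8, 2]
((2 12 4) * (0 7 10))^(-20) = (0 7 10)(2 12 4)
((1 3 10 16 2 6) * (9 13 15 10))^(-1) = (1 6 2 16 10 15 13 9 3)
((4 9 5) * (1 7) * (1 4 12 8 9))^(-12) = ((1 7 4)(5 12 8 9))^(-12) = (12)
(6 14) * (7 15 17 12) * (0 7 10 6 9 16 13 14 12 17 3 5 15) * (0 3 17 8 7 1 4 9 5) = (0 1 4 9 16 13 14 5 15 17 8 7 3)(6 12 10) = [1, 4, 2, 0, 9, 15, 12, 3, 7, 16, 6, 11, 10, 14, 5, 17, 13, 8]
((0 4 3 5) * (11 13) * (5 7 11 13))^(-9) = ((13)(0 4 3 7 11 5))^(-9) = (13)(0 7)(3 5)(4 11)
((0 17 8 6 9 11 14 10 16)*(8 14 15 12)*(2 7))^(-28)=(0 14 16 17 10)(6 11 12)(8 9 15)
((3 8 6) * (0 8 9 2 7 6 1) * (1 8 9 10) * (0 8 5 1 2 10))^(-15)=(0 3 6 7 2 10 9)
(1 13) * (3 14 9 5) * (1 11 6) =[0, 13, 2, 14, 4, 3, 1, 7, 8, 5, 10, 6, 12, 11, 9] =(1 13 11 6)(3 14 9 5)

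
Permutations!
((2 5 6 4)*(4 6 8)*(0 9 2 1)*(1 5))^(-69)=(0 1 2 9)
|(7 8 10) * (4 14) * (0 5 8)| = 10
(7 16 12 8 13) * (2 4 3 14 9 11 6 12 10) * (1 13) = [0, 13, 4, 14, 3, 5, 12, 16, 1, 11, 2, 6, 8, 7, 9, 15, 10] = (1 13 7 16 10 2 4 3 14 9 11 6 12 8)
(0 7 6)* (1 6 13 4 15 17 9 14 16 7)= [1, 6, 2, 3, 15, 5, 0, 13, 8, 14, 10, 11, 12, 4, 16, 17, 7, 9]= (0 1 6)(4 15 17 9 14 16 7 13)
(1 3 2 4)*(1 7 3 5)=[0, 5, 4, 2, 7, 1, 6, 3]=(1 5)(2 4 7 3)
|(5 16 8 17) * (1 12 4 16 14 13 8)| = |(1 12 4 16)(5 14 13 8 17)| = 20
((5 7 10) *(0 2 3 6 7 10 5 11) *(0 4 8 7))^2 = (0 3)(2 6)(4 7 10)(5 11 8)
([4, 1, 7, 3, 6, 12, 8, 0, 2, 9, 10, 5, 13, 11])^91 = (0 4 6 8 2 7)(5 11 13 12)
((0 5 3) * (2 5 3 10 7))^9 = (0 3)(2 5 10 7) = ((0 3)(2 5 10 7))^9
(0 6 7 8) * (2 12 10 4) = (0 6 7 8)(2 12 10 4) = [6, 1, 12, 3, 2, 5, 7, 8, 0, 9, 4, 11, 10]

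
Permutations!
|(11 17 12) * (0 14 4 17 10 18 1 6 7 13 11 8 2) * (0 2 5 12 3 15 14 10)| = |(0 10 18 1 6 7 13 11)(3 15 14 4 17)(5 12 8)| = 120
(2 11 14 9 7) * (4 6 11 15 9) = (2 15 9 7)(4 6 11 14) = [0, 1, 15, 3, 6, 5, 11, 2, 8, 7, 10, 14, 12, 13, 4, 9]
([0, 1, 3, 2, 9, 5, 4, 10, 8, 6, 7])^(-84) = (10)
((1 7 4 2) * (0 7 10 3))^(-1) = (0 3 10 1 2 4 7)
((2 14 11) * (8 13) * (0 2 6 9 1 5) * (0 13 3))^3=(0 11 1 8 2 6 5 3 14 9 13)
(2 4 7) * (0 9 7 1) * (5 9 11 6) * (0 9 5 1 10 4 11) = (1 9 7 2 11 6)(4 10) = [0, 9, 11, 3, 10, 5, 1, 2, 8, 7, 4, 6]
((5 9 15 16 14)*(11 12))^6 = ((5 9 15 16 14)(11 12))^6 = (5 9 15 16 14)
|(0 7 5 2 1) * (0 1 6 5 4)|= |(0 7 4)(2 6 5)|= 3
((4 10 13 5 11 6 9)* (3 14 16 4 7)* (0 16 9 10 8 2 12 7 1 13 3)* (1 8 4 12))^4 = ((0 16 12 7)(1 13 5 11 6 10 3 14 9 8 2))^4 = (16)(1 6 9 13 10 8 5 3 2 11 14)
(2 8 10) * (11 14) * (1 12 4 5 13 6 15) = [0, 12, 8, 3, 5, 13, 15, 7, 10, 9, 2, 14, 4, 6, 11, 1] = (1 12 4 5 13 6 15)(2 8 10)(11 14)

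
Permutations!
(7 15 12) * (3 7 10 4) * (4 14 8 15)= (3 7 4)(8 15 12 10 14)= [0, 1, 2, 7, 3, 5, 6, 4, 15, 9, 14, 11, 10, 13, 8, 12]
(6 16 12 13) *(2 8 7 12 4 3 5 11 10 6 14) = (2 8 7 12 13 14)(3 5 11 10 6 16 4) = [0, 1, 8, 5, 3, 11, 16, 12, 7, 9, 6, 10, 13, 14, 2, 15, 4]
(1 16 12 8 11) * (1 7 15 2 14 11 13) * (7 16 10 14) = [0, 10, 7, 3, 4, 5, 6, 15, 13, 9, 14, 16, 8, 1, 11, 2, 12] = (1 10 14 11 16 12 8 13)(2 7 15)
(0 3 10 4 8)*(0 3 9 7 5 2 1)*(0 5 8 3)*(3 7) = [9, 5, 1, 10, 7, 2, 6, 8, 0, 3, 4] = (0 9 3 10 4 7 8)(1 5 2)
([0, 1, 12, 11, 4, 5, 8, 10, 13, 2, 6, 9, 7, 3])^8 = [0, 1, 11, 8, 4, 5, 7, 2, 10, 3, 12, 13, 9, 6]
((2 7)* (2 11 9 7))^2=(7 9 11)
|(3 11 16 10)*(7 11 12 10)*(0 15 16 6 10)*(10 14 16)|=5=|(0 15 10 3 12)(6 14 16 7 11)|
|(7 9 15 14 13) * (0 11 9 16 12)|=9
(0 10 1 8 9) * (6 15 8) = [10, 6, 2, 3, 4, 5, 15, 7, 9, 0, 1, 11, 12, 13, 14, 8] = (0 10 1 6 15 8 9)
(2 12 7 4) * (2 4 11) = (2 12 7 11) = [0, 1, 12, 3, 4, 5, 6, 11, 8, 9, 10, 2, 7]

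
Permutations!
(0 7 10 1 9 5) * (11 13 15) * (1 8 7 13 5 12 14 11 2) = (0 13 15 2 1 9 12 14 11 5)(7 10 8) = [13, 9, 1, 3, 4, 0, 6, 10, 7, 12, 8, 5, 14, 15, 11, 2]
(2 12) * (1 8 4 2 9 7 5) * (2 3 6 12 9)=(1 8 4 3 6 12 2 9 7 5)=[0, 8, 9, 6, 3, 1, 12, 5, 4, 7, 10, 11, 2]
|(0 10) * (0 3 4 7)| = 5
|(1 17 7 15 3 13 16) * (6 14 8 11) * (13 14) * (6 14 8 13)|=10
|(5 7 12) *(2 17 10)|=|(2 17 10)(5 7 12)|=3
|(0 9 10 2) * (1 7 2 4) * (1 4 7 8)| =10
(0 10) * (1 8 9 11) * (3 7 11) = (0 10)(1 8 9 3 7 11) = [10, 8, 2, 7, 4, 5, 6, 11, 9, 3, 0, 1]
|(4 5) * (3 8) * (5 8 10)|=|(3 10 5 4 8)|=5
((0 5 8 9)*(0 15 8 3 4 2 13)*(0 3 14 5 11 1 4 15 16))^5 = (0 13 16 2 9 4 8 1 15 11 3)(5 14)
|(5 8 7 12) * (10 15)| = 4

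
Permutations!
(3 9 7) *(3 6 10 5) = (3 9 7 6 10 5) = [0, 1, 2, 9, 4, 3, 10, 6, 8, 7, 5]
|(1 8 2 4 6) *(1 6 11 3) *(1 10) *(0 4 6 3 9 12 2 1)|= 18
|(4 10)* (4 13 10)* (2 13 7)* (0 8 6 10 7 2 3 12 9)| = 10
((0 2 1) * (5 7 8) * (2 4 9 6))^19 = (0 4 9 6 2 1)(5 7 8)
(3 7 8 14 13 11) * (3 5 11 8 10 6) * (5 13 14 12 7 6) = [0, 1, 2, 6, 4, 11, 3, 10, 12, 9, 5, 13, 7, 8, 14] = (14)(3 6)(5 11 13 8 12 7 10)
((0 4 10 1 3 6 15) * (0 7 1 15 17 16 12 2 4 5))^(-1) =(0 5)(1 7 15 10 4 2 12 16 17 6 3)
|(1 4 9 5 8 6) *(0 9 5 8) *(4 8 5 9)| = 12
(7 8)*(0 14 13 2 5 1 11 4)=(0 14 13 2 5 1 11 4)(7 8)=[14, 11, 5, 3, 0, 1, 6, 8, 7, 9, 10, 4, 12, 2, 13]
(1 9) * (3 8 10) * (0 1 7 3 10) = (10)(0 1 9 7 3 8) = [1, 9, 2, 8, 4, 5, 6, 3, 0, 7, 10]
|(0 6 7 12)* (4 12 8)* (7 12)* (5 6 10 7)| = 8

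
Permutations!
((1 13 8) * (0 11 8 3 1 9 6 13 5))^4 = ((0 11 8 9 6 13 3 1 5))^4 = (0 6 5 9 1 8 3 11 13)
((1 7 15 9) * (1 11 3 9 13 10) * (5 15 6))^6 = (1 10 13 15 5 6 7)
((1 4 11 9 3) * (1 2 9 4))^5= ((2 9 3)(4 11))^5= (2 3 9)(4 11)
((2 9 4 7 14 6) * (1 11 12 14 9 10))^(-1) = ((1 11 12 14 6 2 10)(4 7 9))^(-1) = (1 10 2 6 14 12 11)(4 9 7)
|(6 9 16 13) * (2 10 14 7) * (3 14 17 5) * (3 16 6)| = 18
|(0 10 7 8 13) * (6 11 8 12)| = 8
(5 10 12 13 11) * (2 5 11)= (2 5 10 12 13)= [0, 1, 5, 3, 4, 10, 6, 7, 8, 9, 12, 11, 13, 2]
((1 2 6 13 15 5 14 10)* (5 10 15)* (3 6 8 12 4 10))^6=(15)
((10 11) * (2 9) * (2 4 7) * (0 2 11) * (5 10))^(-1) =((0 2 9 4 7 11 5 10))^(-1) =(0 10 5 11 7 4 9 2)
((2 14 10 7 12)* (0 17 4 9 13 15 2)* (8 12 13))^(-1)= (0 12 8 9 4 17)(2 15 13 7 10 14)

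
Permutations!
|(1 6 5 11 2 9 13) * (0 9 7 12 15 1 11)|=11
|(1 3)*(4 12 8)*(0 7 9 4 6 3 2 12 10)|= 30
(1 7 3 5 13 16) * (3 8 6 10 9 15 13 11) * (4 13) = (1 7 8 6 10 9 15 4 13 16)(3 5 11) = [0, 7, 2, 5, 13, 11, 10, 8, 6, 15, 9, 3, 12, 16, 14, 4, 1]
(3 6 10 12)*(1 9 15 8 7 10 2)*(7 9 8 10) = [0, 8, 1, 6, 4, 5, 2, 7, 9, 15, 12, 11, 3, 13, 14, 10] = (1 8 9 15 10 12 3 6 2)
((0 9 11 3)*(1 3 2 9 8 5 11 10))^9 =(11)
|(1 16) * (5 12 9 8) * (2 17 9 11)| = 14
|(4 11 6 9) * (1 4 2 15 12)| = 8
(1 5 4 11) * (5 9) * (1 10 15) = (1 9 5 4 11 10 15) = [0, 9, 2, 3, 11, 4, 6, 7, 8, 5, 15, 10, 12, 13, 14, 1]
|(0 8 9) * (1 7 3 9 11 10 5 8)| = 20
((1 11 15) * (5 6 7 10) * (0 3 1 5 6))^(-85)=((0 3 1 11 15 5)(6 7 10))^(-85)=(0 5 15 11 1 3)(6 10 7)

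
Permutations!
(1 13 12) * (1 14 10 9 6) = (1 13 12 14 10 9 6) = [0, 13, 2, 3, 4, 5, 1, 7, 8, 6, 9, 11, 14, 12, 10]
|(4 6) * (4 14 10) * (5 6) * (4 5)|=|(5 6 14 10)|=4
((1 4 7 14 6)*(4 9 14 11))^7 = (1 6 14 9)(4 7 11) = ((1 9 14 6)(4 7 11))^7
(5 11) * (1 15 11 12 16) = (1 15 11 5 12 16) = [0, 15, 2, 3, 4, 12, 6, 7, 8, 9, 10, 5, 16, 13, 14, 11, 1]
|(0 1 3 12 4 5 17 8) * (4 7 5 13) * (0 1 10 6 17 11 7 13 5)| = |(0 10 6 17 8 1 3 12 13 4 5 11 7)| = 13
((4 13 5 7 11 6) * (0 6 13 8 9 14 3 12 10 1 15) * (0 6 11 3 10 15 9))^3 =((0 11 13 5 7 3 12 15 6 4 8)(1 9 14 10))^3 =(0 5 12 4 11 7 15 8 13 3 6)(1 10 14 9)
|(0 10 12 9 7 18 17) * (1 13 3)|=21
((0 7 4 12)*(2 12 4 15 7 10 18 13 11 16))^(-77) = (0 13 2 10 11 12 18 16)(7 15)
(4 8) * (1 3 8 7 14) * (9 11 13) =(1 3 8 4 7 14)(9 11 13) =[0, 3, 2, 8, 7, 5, 6, 14, 4, 11, 10, 13, 12, 9, 1]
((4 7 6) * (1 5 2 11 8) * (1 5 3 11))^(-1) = (1 2 5 8 11 3)(4 6 7) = ((1 3 11 8 5 2)(4 7 6))^(-1)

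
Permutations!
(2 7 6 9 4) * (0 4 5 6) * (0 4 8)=(0 8)(2 7 4)(5 6 9)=[8, 1, 7, 3, 2, 6, 9, 4, 0, 5]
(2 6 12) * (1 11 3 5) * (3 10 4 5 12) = (1 11 10 4 5)(2 6 3 12) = [0, 11, 6, 12, 5, 1, 3, 7, 8, 9, 4, 10, 2]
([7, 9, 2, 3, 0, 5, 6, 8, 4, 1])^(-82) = (9)(0 8)(4 7)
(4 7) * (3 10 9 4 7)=(3 10 9 4)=[0, 1, 2, 10, 3, 5, 6, 7, 8, 4, 9]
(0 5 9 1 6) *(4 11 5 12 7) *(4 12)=[4, 6, 2, 3, 11, 9, 0, 12, 8, 1, 10, 5, 7]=(0 4 11 5 9 1 6)(7 12)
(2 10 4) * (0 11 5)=[11, 1, 10, 3, 2, 0, 6, 7, 8, 9, 4, 5]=(0 11 5)(2 10 4)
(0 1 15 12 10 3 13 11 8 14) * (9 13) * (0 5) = (0 1 15 12 10 3 9 13 11 8 14 5) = [1, 15, 2, 9, 4, 0, 6, 7, 14, 13, 3, 8, 10, 11, 5, 12]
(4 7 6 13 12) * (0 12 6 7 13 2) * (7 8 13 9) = (0 12 4 9 7 8 13 6 2) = [12, 1, 0, 3, 9, 5, 2, 8, 13, 7, 10, 11, 4, 6]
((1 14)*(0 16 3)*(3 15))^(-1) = ((0 16 15 3)(1 14))^(-1) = (0 3 15 16)(1 14)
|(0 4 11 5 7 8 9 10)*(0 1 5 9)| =|(0 4 11 9 10 1 5 7 8)| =9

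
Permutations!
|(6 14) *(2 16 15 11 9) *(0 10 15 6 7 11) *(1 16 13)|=9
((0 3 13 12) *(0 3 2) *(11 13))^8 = (13)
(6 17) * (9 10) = [0, 1, 2, 3, 4, 5, 17, 7, 8, 10, 9, 11, 12, 13, 14, 15, 16, 6] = (6 17)(9 10)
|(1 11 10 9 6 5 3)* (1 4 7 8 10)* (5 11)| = 10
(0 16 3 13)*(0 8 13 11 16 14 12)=(0 14 12)(3 11 16)(8 13)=[14, 1, 2, 11, 4, 5, 6, 7, 13, 9, 10, 16, 0, 8, 12, 15, 3]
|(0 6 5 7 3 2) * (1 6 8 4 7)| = 6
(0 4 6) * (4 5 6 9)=(0 5 6)(4 9)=[5, 1, 2, 3, 9, 6, 0, 7, 8, 4]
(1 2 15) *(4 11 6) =[0, 2, 15, 3, 11, 5, 4, 7, 8, 9, 10, 6, 12, 13, 14, 1] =(1 2 15)(4 11 6)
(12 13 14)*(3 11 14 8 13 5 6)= (3 11 14 12 5 6)(8 13)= [0, 1, 2, 11, 4, 6, 3, 7, 13, 9, 10, 14, 5, 8, 12]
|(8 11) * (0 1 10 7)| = |(0 1 10 7)(8 11)| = 4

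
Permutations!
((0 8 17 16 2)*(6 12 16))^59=((0 8 17 6 12 16 2))^59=(0 6 2 17 16 8 12)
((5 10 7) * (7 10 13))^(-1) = ((5 13 7))^(-1) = (5 7 13)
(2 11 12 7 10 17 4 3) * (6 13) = (2 11 12 7 10 17 4 3)(6 13) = [0, 1, 11, 2, 3, 5, 13, 10, 8, 9, 17, 12, 7, 6, 14, 15, 16, 4]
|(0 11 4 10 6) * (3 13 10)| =7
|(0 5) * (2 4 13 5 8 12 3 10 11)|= 10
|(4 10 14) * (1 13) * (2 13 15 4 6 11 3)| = 10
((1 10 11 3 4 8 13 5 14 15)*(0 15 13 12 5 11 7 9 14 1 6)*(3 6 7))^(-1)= (0 6 11 13 14 9 7 15)(1 5 12 8 4 3 10)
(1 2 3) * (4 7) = (1 2 3)(4 7) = [0, 2, 3, 1, 7, 5, 6, 4]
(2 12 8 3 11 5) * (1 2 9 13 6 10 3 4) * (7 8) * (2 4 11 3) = (1 4)(2 12 7 8 11 5 9 13 6 10) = [0, 4, 12, 3, 1, 9, 10, 8, 11, 13, 2, 5, 7, 6]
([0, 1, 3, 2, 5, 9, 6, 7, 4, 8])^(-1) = [0, 1, 3, 2, 8, 4, 6, 7, 9, 5]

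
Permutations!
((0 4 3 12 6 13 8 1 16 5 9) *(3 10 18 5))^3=(0 18)(1 12 8 3 13 16 6)(4 5)(9 10)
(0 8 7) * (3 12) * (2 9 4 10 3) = (0 8 7)(2 9 4 10 3 12) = [8, 1, 9, 12, 10, 5, 6, 0, 7, 4, 3, 11, 2]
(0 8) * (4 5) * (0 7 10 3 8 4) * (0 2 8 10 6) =(0 4 5 2 8 7 6)(3 10) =[4, 1, 8, 10, 5, 2, 0, 6, 7, 9, 3]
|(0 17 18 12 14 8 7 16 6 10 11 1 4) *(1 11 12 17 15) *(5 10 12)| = |(0 15 1 4)(5 10)(6 12 14 8 7 16)(17 18)| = 12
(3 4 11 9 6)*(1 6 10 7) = (1 6 3 4 11 9 10 7) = [0, 6, 2, 4, 11, 5, 3, 1, 8, 10, 7, 9]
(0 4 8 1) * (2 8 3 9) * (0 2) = (0 4 3 9)(1 2 8) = [4, 2, 8, 9, 3, 5, 6, 7, 1, 0]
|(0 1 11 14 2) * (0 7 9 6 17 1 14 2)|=|(0 14)(1 11 2 7 9 6 17)|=14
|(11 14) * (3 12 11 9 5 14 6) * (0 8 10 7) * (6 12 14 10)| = |(0 8 6 3 14 9 5 10 7)(11 12)| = 18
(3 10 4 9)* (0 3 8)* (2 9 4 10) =[3, 1, 9, 2, 4, 5, 6, 7, 0, 8, 10] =(10)(0 3 2 9 8)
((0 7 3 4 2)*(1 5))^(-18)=(0 3 2 7 4)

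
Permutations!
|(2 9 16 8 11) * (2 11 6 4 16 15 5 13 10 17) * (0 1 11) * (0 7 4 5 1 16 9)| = 18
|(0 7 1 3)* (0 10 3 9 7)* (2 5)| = 6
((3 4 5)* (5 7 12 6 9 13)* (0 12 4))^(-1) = (0 3 5 13 9 6 12)(4 7)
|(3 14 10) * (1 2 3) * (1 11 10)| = 4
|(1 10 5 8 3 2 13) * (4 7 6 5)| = |(1 10 4 7 6 5 8 3 2 13)| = 10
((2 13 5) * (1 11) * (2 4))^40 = ((1 11)(2 13 5 4))^40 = (13)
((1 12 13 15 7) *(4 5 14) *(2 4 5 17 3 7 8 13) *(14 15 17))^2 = (1 2 14 15 13 3)(4 5 8 17 7 12)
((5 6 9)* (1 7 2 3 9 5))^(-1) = (1 9 3 2 7)(5 6)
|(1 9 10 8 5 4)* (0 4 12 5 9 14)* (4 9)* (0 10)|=10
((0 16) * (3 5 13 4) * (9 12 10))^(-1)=(0 16)(3 4 13 5)(9 10 12)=((0 16)(3 5 13 4)(9 12 10))^(-1)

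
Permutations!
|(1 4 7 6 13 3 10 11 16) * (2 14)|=18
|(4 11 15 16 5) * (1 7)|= |(1 7)(4 11 15 16 5)|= 10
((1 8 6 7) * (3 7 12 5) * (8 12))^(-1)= ((1 12 5 3 7)(6 8))^(-1)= (1 7 3 5 12)(6 8)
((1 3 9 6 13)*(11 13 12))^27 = ((1 3 9 6 12 11 13))^27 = (1 13 11 12 6 9 3)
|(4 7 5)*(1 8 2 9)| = 12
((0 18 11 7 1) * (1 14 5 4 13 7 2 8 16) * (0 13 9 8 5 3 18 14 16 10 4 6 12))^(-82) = (0 12 6 5 2 11 18 3 14)(1 7)(4 8)(9 10)(13 16)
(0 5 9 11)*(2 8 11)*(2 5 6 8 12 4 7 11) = (0 6 8 2 12 4 7 11)(5 9) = [6, 1, 12, 3, 7, 9, 8, 11, 2, 5, 10, 0, 4]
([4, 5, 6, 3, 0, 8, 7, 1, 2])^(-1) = [4, 7, 8, 3, 0, 1, 2, 6, 5]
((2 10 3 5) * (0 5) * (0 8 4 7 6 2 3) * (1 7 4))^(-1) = (0 10 2 6 7 1 8 3 5)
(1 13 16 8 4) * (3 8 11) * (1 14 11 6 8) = (1 13 16 6 8 4 14 11 3) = [0, 13, 2, 1, 14, 5, 8, 7, 4, 9, 10, 3, 12, 16, 11, 15, 6]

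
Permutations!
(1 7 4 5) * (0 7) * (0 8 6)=[7, 8, 2, 3, 5, 1, 0, 4, 6]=(0 7 4 5 1 8 6)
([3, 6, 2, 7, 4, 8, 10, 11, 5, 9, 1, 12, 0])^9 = [12, 1, 2, 0, 4, 8, 6, 3, 5, 9, 10, 7, 11]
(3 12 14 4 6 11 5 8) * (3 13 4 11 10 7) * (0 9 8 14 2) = (0 9 8 13 4 6 10 7 3 12 2)(5 14 11) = [9, 1, 0, 12, 6, 14, 10, 3, 13, 8, 7, 5, 2, 4, 11]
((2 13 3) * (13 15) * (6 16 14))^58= (2 13)(3 15)(6 16 14)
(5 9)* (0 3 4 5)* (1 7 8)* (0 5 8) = (0 3 4 8 1 7)(5 9) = [3, 7, 2, 4, 8, 9, 6, 0, 1, 5]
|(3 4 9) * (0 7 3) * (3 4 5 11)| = 12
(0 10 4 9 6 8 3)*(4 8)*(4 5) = [10, 1, 2, 0, 9, 4, 5, 7, 3, 6, 8] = (0 10 8 3)(4 9 6 5)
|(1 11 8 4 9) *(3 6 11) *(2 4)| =|(1 3 6 11 8 2 4 9)| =8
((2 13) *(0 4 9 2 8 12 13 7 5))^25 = (0 4 9 2 7 5)(8 12 13)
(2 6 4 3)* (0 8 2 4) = (0 8 2 6)(3 4) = [8, 1, 6, 4, 3, 5, 0, 7, 2]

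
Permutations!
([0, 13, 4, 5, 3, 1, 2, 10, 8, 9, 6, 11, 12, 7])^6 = [0, 4, 7, 6, 10, 2, 13, 5, 8, 9, 1, 11, 12, 3]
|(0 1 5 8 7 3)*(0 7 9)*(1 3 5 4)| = 6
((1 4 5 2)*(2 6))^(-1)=(1 2 6 5 4)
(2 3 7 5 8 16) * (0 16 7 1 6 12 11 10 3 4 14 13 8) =[16, 6, 4, 1, 14, 0, 12, 5, 7, 9, 3, 10, 11, 8, 13, 15, 2] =(0 16 2 4 14 13 8 7 5)(1 6 12 11 10 3)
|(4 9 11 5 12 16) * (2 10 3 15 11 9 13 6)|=|(2 10 3 15 11 5 12 16 4 13 6)|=11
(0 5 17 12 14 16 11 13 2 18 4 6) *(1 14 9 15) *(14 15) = [5, 15, 18, 3, 6, 17, 0, 7, 8, 14, 10, 13, 9, 2, 16, 1, 11, 12, 4] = (0 5 17 12 9 14 16 11 13 2 18 4 6)(1 15)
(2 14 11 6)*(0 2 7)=(0 2 14 11 6 7)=[2, 1, 14, 3, 4, 5, 7, 0, 8, 9, 10, 6, 12, 13, 11]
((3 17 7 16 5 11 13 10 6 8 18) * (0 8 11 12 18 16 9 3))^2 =(0 16 12)(3 7)(5 18 8)(6 13)(9 17)(10 11)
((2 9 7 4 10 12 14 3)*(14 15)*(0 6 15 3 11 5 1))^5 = (0 5 14 6 1 11 15)(2 12 4 9 3 10 7)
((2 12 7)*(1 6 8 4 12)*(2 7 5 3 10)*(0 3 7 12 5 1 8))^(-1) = (0 6 1 12 7 5 4 8 2 10 3)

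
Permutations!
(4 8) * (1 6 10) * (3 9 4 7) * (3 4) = (1 6 10)(3 9)(4 8 7) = [0, 6, 2, 9, 8, 5, 10, 4, 7, 3, 1]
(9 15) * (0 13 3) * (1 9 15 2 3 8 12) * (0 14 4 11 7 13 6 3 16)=(0 6 3 14 4 11 7 13 8 12 1 9 2 16)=[6, 9, 16, 14, 11, 5, 3, 13, 12, 2, 10, 7, 1, 8, 4, 15, 0]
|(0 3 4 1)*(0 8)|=5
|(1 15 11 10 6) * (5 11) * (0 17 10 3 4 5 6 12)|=|(0 17 10 12)(1 15 6)(3 4 5 11)|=12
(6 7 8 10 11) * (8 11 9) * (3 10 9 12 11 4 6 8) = (3 10 12 11 8 9)(4 6 7) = [0, 1, 2, 10, 6, 5, 7, 4, 9, 3, 12, 8, 11]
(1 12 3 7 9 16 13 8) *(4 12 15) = (1 15 4 12 3 7 9 16 13 8) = [0, 15, 2, 7, 12, 5, 6, 9, 1, 16, 10, 11, 3, 8, 14, 4, 13]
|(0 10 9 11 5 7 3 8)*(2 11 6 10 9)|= |(0 9 6 10 2 11 5 7 3 8)|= 10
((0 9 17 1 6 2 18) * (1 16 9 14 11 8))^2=((0 14 11 8 1 6 2 18)(9 17 16))^2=(0 11 1 2)(6 18 14 8)(9 16 17)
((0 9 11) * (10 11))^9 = (0 9 10 11) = ((0 9 10 11))^9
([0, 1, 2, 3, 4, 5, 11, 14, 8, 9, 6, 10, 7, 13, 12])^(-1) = [0, 1, 2, 3, 4, 5, 10, 12, 8, 9, 11, 6, 14, 13, 7]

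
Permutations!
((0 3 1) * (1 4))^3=((0 3 4 1))^3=(0 1 4 3)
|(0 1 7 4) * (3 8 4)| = |(0 1 7 3 8 4)| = 6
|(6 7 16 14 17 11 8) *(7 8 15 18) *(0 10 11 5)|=|(0 10 11 15 18 7 16 14 17 5)(6 8)|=10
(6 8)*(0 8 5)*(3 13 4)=(0 8 6 5)(3 13 4)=[8, 1, 2, 13, 3, 0, 5, 7, 6, 9, 10, 11, 12, 4]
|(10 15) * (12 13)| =2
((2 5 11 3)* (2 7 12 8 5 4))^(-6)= (12)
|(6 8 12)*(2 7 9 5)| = |(2 7 9 5)(6 8 12)| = 12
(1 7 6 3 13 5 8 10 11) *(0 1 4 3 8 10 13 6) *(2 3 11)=(0 1 7)(2 3 6 8 13 5 10)(4 11)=[1, 7, 3, 6, 11, 10, 8, 0, 13, 9, 2, 4, 12, 5]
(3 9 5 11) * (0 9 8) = (0 9 5 11 3 8) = [9, 1, 2, 8, 4, 11, 6, 7, 0, 5, 10, 3]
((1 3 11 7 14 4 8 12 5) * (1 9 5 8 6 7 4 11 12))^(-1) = ((1 3 12 8)(4 6 7 14 11)(5 9))^(-1) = (1 8 12 3)(4 11 14 7 6)(5 9)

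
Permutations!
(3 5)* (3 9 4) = (3 5 9 4) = [0, 1, 2, 5, 3, 9, 6, 7, 8, 4]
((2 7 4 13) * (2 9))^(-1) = (2 9 13 4 7)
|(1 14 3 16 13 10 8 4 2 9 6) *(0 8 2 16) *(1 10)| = 8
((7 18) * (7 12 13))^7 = ((7 18 12 13))^7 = (7 13 12 18)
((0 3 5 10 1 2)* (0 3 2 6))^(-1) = ((0 2 3 5 10 1 6))^(-1) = (0 6 1 10 5 3 2)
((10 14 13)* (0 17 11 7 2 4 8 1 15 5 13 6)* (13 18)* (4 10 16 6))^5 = (0 10 15 6 2 1 16 7 8 13 11 4 18 17 14 5)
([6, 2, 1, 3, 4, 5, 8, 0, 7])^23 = (0 7 8 6)(1 2)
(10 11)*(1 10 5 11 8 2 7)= (1 10 8 2 7)(5 11)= [0, 10, 7, 3, 4, 11, 6, 1, 2, 9, 8, 5]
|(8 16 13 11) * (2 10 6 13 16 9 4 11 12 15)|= 12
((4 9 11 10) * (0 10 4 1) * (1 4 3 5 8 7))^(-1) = (0 1 7 8 5 3 11 9 4 10) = ((0 10 4 9 11 3 5 8 7 1))^(-1)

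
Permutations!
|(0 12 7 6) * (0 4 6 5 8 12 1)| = |(0 1)(4 6)(5 8 12 7)| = 4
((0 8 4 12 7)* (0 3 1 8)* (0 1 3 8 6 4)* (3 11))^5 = ((0 1 6 4 12 7 8)(3 11))^5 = (0 7 4 1 8 12 6)(3 11)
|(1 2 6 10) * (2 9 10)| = 6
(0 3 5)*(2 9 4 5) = (0 3 2 9 4 5) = [3, 1, 9, 2, 5, 0, 6, 7, 8, 4]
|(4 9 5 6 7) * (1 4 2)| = 7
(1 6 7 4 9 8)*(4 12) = [0, 6, 2, 3, 9, 5, 7, 12, 1, 8, 10, 11, 4] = (1 6 7 12 4 9 8)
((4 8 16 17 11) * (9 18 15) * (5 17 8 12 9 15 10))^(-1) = ((4 12 9 18 10 5 17 11)(8 16))^(-1) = (4 11 17 5 10 18 9 12)(8 16)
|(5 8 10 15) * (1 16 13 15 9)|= 8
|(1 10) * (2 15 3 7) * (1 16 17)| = |(1 10 16 17)(2 15 3 7)| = 4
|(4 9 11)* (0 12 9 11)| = 6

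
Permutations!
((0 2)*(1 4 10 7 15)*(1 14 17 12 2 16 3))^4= ((0 16 3 1 4 10 7 15 14 17 12 2))^4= (0 4 14)(1 15 2)(3 7 12)(10 17 16)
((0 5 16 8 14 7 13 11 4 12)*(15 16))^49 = (0 14 12 8 4 16 11 15 13 5 7)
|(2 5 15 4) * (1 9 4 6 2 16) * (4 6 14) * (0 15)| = |(0 15 14 4 16 1 9 6 2 5)| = 10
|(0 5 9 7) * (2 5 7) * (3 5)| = 4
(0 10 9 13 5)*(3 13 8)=(0 10 9 8 3 13 5)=[10, 1, 2, 13, 4, 0, 6, 7, 3, 8, 9, 11, 12, 5]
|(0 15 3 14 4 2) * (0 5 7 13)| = |(0 15 3 14 4 2 5 7 13)| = 9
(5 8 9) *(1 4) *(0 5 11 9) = [5, 4, 2, 3, 1, 8, 6, 7, 0, 11, 10, 9] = (0 5 8)(1 4)(9 11)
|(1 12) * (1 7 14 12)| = 3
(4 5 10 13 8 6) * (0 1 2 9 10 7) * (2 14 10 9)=(0 1 14 10 13 8 6 4 5 7)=[1, 14, 2, 3, 5, 7, 4, 0, 6, 9, 13, 11, 12, 8, 10]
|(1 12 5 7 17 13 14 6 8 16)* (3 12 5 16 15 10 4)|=14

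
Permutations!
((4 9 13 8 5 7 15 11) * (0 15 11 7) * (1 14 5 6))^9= (0 1 13 11)(4 15 14 8)(5 6 9 7)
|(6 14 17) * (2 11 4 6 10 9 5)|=9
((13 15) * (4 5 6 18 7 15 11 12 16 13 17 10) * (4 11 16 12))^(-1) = ((4 5 6 18 7 15 17 10 11)(13 16))^(-1) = (4 11 10 17 15 7 18 6 5)(13 16)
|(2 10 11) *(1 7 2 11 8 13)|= |(1 7 2 10 8 13)|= 6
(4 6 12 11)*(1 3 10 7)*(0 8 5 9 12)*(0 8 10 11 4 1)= (0 10 7)(1 3 11)(4 6 8 5 9 12)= [10, 3, 2, 11, 6, 9, 8, 0, 5, 12, 7, 1, 4]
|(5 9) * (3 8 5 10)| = 5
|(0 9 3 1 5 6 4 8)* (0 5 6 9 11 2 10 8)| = 11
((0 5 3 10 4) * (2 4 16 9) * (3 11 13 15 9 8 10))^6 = (16)(0 2 15 11)(4 9 13 5)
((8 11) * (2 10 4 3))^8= (11)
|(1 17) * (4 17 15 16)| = |(1 15 16 4 17)| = 5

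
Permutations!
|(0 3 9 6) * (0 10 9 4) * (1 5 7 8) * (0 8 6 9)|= |(0 3 4 8 1 5 7 6 10)|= 9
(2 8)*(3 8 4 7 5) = (2 4 7 5 3 8) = [0, 1, 4, 8, 7, 3, 6, 5, 2]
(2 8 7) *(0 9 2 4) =(0 9 2 8 7 4) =[9, 1, 8, 3, 0, 5, 6, 4, 7, 2]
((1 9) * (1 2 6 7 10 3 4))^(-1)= ((1 9 2 6 7 10 3 4))^(-1)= (1 4 3 10 7 6 2 9)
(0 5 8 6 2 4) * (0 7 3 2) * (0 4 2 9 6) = (0 5 8)(3 9 6 4 7) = [5, 1, 2, 9, 7, 8, 4, 3, 0, 6]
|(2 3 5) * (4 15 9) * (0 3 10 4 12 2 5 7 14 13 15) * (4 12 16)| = |(0 3 7 14 13 15 9 16 4)(2 10 12)| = 9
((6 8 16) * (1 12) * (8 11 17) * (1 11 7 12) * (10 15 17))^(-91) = (6 16 8 17 15 10 11 12 7)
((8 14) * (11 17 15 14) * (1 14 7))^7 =((1 14 8 11 17 15 7))^7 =(17)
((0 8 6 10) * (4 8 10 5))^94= (10)(4 6)(5 8)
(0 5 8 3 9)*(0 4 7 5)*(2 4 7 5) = (2 4 5 8 3 9 7) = [0, 1, 4, 9, 5, 8, 6, 2, 3, 7]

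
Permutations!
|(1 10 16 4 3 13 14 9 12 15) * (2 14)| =11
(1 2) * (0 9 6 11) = (0 9 6 11)(1 2) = [9, 2, 1, 3, 4, 5, 11, 7, 8, 6, 10, 0]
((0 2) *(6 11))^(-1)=((0 2)(6 11))^(-1)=(0 2)(6 11)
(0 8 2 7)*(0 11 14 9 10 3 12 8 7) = (0 7 11 14 9 10 3 12 8 2) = [7, 1, 0, 12, 4, 5, 6, 11, 2, 10, 3, 14, 8, 13, 9]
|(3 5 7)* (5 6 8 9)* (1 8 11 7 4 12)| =12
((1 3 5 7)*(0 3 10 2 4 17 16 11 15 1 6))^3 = (0 7 3 6 5)(1 4 11 10 17 15 2 16)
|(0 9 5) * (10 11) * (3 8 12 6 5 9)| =|(0 3 8 12 6 5)(10 11)| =6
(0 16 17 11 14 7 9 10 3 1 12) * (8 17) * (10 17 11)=(0 16 8 11 14 7 9 17 10 3 1 12)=[16, 12, 2, 1, 4, 5, 6, 9, 11, 17, 3, 14, 0, 13, 7, 15, 8, 10]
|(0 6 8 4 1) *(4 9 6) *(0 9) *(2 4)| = 7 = |(0 2 4 1 9 6 8)|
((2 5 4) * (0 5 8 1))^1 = ((0 5 4 2 8 1))^1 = (0 5 4 2 8 1)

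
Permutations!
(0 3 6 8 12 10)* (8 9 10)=(0 3 6 9 10)(8 12)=[3, 1, 2, 6, 4, 5, 9, 7, 12, 10, 0, 11, 8]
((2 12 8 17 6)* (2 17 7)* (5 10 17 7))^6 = ((2 12 8 5 10 17 6 7))^6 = (2 6 10 8)(5 12 7 17)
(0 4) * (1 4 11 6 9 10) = (0 11 6 9 10 1 4) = [11, 4, 2, 3, 0, 5, 9, 7, 8, 10, 1, 6]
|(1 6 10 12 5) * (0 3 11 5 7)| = 9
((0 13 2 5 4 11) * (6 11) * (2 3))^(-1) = (0 11 6 4 5 2 3 13)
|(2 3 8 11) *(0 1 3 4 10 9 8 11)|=|(0 1 3 11 2 4 10 9 8)|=9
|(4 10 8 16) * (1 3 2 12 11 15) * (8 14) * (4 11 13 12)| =10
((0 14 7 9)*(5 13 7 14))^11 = ((14)(0 5 13 7 9))^11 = (14)(0 5 13 7 9)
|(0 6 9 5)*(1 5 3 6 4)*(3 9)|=4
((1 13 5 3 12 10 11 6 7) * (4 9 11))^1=(1 13 5 3 12 10 4 9 11 6 7)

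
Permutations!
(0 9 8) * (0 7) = (0 9 8 7) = [9, 1, 2, 3, 4, 5, 6, 0, 7, 8]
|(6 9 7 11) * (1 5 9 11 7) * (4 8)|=6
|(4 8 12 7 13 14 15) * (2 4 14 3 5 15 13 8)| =|(2 4)(3 5 15 14 13)(7 8 12)| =30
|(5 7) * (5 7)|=1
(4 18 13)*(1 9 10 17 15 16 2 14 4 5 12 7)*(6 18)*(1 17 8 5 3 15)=(1 9 10 8 5 12 7 17)(2 14 4 6 18 13 3 15 16)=[0, 9, 14, 15, 6, 12, 18, 17, 5, 10, 8, 11, 7, 3, 4, 16, 2, 1, 13]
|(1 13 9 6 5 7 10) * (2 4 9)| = |(1 13 2 4 9 6 5 7 10)| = 9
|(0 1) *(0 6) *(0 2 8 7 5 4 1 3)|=14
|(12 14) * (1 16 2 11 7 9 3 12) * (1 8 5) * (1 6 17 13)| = |(1 16 2 11 7 9 3 12 14 8 5 6 17 13)| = 14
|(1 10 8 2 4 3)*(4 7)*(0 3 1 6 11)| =12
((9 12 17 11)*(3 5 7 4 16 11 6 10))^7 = ((3 5 7 4 16 11 9 12 17 6 10))^7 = (3 12 4 10 9 7 6 11 5 17 16)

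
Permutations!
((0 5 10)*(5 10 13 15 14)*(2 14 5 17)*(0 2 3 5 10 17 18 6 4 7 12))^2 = (0 3 13 10 14 6 7)(2 18 4 12 17 5 15) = ((0 17 3 5 13 15 10 2 14 18 6 4 7 12))^2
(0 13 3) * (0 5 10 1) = [13, 0, 2, 5, 4, 10, 6, 7, 8, 9, 1, 11, 12, 3] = (0 13 3 5 10 1)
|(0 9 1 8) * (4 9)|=|(0 4 9 1 8)|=5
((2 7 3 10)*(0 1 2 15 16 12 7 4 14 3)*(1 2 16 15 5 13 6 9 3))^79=((0 2 4 14 1 16 12 7)(3 10 5 13 6 9))^79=(0 7 12 16 1 14 4 2)(3 10 5 13 6 9)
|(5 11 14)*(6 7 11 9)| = |(5 9 6 7 11 14)| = 6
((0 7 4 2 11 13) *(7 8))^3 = ((0 8 7 4 2 11 13))^3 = (0 4 13 7 11 8 2)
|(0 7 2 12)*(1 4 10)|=12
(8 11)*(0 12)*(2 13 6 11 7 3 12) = [2, 1, 13, 12, 4, 5, 11, 3, 7, 9, 10, 8, 0, 6] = (0 2 13 6 11 8 7 3 12)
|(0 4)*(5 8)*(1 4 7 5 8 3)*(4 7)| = 4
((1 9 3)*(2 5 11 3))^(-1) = ((1 9 2 5 11 3))^(-1) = (1 3 11 5 2 9)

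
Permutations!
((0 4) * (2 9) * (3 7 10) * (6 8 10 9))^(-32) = ((0 4)(2 6 8 10 3 7 9))^(-32) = (2 10 9 8 7 6 3)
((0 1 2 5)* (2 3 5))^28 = (5)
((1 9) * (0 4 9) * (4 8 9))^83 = (0 1 9 8)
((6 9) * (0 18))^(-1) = (0 18)(6 9)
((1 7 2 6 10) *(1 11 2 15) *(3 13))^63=(15)(2 11 10 6)(3 13)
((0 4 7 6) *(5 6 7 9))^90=(9)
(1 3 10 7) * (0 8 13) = (0 8 13)(1 3 10 7) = [8, 3, 2, 10, 4, 5, 6, 1, 13, 9, 7, 11, 12, 0]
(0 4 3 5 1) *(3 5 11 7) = (0 4 5 1)(3 11 7) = [4, 0, 2, 11, 5, 1, 6, 3, 8, 9, 10, 7]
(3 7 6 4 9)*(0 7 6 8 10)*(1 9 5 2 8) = (0 7 1 9 3 6 4 5 2 8 10) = [7, 9, 8, 6, 5, 2, 4, 1, 10, 3, 0]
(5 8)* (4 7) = (4 7)(5 8) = [0, 1, 2, 3, 7, 8, 6, 4, 5]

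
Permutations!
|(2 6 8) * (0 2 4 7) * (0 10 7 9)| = 6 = |(0 2 6 8 4 9)(7 10)|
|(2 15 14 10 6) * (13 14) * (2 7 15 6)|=7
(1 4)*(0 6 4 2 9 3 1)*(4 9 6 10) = (0 10 4)(1 2 6 9 3) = [10, 2, 6, 1, 0, 5, 9, 7, 8, 3, 4]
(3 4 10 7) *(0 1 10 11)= (0 1 10 7 3 4 11)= [1, 10, 2, 4, 11, 5, 6, 3, 8, 9, 7, 0]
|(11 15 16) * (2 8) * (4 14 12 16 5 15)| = 10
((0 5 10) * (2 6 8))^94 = ((0 5 10)(2 6 8))^94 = (0 5 10)(2 6 8)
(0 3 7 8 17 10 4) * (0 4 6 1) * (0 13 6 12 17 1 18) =[3, 13, 2, 7, 4, 5, 18, 8, 1, 9, 12, 11, 17, 6, 14, 15, 16, 10, 0] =(0 3 7 8 1 13 6 18)(10 12 17)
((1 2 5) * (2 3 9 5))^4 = (9)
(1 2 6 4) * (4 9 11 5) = (1 2 6 9 11 5 4) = [0, 2, 6, 3, 1, 4, 9, 7, 8, 11, 10, 5]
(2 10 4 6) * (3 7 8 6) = (2 10 4 3 7 8 6) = [0, 1, 10, 7, 3, 5, 2, 8, 6, 9, 4]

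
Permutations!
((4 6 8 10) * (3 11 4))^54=(11)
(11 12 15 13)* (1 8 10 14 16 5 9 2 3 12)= [0, 8, 3, 12, 4, 9, 6, 7, 10, 2, 14, 1, 15, 11, 16, 13, 5]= (1 8 10 14 16 5 9 2 3 12 15 13 11)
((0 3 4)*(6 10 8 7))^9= (6 10 8 7)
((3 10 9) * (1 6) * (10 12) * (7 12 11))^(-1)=(1 6)(3 9 10 12 7 11)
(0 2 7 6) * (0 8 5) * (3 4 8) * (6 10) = (0 2 7 10 6 3 4 8 5) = [2, 1, 7, 4, 8, 0, 3, 10, 5, 9, 6]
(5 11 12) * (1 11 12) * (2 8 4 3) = (1 11)(2 8 4 3)(5 12) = [0, 11, 8, 2, 3, 12, 6, 7, 4, 9, 10, 1, 5]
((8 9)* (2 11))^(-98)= ((2 11)(8 9))^(-98)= (11)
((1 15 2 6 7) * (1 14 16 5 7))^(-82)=((1 15 2 6)(5 7 14 16))^(-82)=(1 2)(5 14)(6 15)(7 16)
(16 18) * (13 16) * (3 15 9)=[0, 1, 2, 15, 4, 5, 6, 7, 8, 3, 10, 11, 12, 16, 14, 9, 18, 17, 13]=(3 15 9)(13 16 18)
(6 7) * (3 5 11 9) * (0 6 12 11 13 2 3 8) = (0 6 7 12 11 9 8)(2 3 5 13) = [6, 1, 3, 5, 4, 13, 7, 12, 0, 8, 10, 9, 11, 2]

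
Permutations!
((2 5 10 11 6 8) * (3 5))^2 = ((2 3 5 10 11 6 8))^2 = (2 5 11 8 3 10 6)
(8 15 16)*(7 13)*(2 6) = (2 6)(7 13)(8 15 16) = [0, 1, 6, 3, 4, 5, 2, 13, 15, 9, 10, 11, 12, 7, 14, 16, 8]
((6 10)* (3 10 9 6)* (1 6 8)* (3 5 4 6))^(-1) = ((1 3 10 5 4 6 9 8))^(-1) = (1 8 9 6 4 5 10 3)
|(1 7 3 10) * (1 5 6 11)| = 7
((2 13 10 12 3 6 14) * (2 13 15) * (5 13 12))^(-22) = (15)(3 14)(5 10 13)(6 12)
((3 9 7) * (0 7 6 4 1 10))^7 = (0 10 1 4 6 9 3 7)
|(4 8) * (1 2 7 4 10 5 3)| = 8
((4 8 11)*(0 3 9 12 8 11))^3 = (0 12 3 8 9)(4 11)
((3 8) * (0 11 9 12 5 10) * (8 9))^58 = (0 8 9 5)(3 12 10 11)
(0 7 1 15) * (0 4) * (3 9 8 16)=[7, 15, 2, 9, 0, 5, 6, 1, 16, 8, 10, 11, 12, 13, 14, 4, 3]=(0 7 1 15 4)(3 9 8 16)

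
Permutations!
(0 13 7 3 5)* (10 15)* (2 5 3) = [13, 1, 5, 3, 4, 0, 6, 2, 8, 9, 15, 11, 12, 7, 14, 10] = (0 13 7 2 5)(10 15)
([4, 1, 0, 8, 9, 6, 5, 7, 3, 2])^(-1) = (0 2 9 4)(3 8)(5 6)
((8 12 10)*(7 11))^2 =((7 11)(8 12 10))^2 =(8 10 12)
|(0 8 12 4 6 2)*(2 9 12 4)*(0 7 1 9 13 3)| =|(0 8 4 6 13 3)(1 9 12 2 7)| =30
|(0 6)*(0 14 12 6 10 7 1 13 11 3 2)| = 24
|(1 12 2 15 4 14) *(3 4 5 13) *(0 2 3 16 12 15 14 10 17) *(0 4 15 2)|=6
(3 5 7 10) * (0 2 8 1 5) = [2, 5, 8, 0, 4, 7, 6, 10, 1, 9, 3] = (0 2 8 1 5 7 10 3)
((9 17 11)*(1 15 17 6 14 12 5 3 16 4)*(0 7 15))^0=((0 7 15 17 11 9 6 14 12 5 3 16 4 1))^0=(17)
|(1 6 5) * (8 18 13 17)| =12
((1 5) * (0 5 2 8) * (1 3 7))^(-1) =(0 8 2 1 7 3 5)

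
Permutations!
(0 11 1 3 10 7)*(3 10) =(0 11 1 10 7) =[11, 10, 2, 3, 4, 5, 6, 0, 8, 9, 7, 1]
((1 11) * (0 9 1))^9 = (0 9 1 11)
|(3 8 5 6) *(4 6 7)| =6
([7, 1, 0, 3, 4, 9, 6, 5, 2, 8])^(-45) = [9, 1, 5, 3, 4, 2, 6, 8, 7, 0]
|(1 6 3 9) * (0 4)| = |(0 4)(1 6 3 9)| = 4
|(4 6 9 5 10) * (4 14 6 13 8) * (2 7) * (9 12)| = 6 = |(2 7)(4 13 8)(5 10 14 6 12 9)|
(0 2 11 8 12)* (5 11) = (0 2 5 11 8 12) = [2, 1, 5, 3, 4, 11, 6, 7, 12, 9, 10, 8, 0]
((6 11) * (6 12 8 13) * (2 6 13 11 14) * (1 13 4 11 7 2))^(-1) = ((1 13 4 11 12 8 7 2 6 14))^(-1) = (1 14 6 2 7 8 12 11 4 13)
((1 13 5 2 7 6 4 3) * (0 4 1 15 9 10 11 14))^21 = (0 10 3 14 9 4 11 15)(1 2)(5 6)(7 13)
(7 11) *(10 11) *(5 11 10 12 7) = [0, 1, 2, 3, 4, 11, 6, 12, 8, 9, 10, 5, 7] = (5 11)(7 12)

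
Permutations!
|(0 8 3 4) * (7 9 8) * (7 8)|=|(0 8 3 4)(7 9)|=4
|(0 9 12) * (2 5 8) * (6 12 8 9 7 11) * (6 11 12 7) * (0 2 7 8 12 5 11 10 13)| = |(0 6 8 7 5 9 12 2 11 10 13)| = 11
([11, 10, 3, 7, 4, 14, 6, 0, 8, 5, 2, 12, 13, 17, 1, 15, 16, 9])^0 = (17)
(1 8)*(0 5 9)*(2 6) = (0 5 9)(1 8)(2 6) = [5, 8, 6, 3, 4, 9, 2, 7, 1, 0]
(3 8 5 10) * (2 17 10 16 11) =(2 17 10 3 8 5 16 11) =[0, 1, 17, 8, 4, 16, 6, 7, 5, 9, 3, 2, 12, 13, 14, 15, 11, 10]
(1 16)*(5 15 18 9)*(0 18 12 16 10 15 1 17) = (0 18 9 5 1 10 15 12 16 17) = [18, 10, 2, 3, 4, 1, 6, 7, 8, 5, 15, 11, 16, 13, 14, 12, 17, 0, 9]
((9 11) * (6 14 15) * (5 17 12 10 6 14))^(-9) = ((5 17 12 10 6)(9 11)(14 15))^(-9) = (5 17 12 10 6)(9 11)(14 15)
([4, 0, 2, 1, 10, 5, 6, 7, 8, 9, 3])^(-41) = (0 1 3 10 4)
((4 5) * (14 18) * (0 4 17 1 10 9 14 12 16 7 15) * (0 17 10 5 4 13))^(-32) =(1 5 10 9 14 18 12 16 7 15 17)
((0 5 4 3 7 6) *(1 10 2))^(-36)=(10)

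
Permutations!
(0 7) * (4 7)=(0 4 7)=[4, 1, 2, 3, 7, 5, 6, 0]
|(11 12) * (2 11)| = |(2 11 12)| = 3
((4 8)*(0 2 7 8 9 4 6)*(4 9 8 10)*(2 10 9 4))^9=((0 10 2 7 9 4 8 6))^9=(0 10 2 7 9 4 8 6)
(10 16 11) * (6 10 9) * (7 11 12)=[0, 1, 2, 3, 4, 5, 10, 11, 8, 6, 16, 9, 7, 13, 14, 15, 12]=(6 10 16 12 7 11 9)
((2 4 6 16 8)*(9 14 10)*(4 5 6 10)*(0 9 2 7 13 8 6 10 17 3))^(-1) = (0 3 17 4 14 9)(2 10 5)(6 16)(7 8 13)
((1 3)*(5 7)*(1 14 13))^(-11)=(1 3 14 13)(5 7)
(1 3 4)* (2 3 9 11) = [0, 9, 3, 4, 1, 5, 6, 7, 8, 11, 10, 2] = (1 9 11 2 3 4)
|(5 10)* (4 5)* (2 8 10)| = |(2 8 10 4 5)| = 5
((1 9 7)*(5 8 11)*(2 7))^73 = (1 9 2 7)(5 8 11)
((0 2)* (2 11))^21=((0 11 2))^21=(11)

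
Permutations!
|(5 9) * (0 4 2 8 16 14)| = |(0 4 2 8 16 14)(5 9)| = 6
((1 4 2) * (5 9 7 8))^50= ((1 4 2)(5 9 7 8))^50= (1 2 4)(5 7)(8 9)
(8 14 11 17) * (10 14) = [0, 1, 2, 3, 4, 5, 6, 7, 10, 9, 14, 17, 12, 13, 11, 15, 16, 8] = (8 10 14 11 17)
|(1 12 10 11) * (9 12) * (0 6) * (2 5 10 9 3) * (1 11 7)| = |(0 6)(1 3 2 5 10 7)(9 12)| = 6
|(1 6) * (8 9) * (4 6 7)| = |(1 7 4 6)(8 9)| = 4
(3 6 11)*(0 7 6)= (0 7 6 11 3)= [7, 1, 2, 0, 4, 5, 11, 6, 8, 9, 10, 3]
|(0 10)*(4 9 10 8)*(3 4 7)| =|(0 8 7 3 4 9 10)| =7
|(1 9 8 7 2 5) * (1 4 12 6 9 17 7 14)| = |(1 17 7 2 5 4 12 6 9 8 14)| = 11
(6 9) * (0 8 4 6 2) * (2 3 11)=(0 8 4 6 9 3 11 2)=[8, 1, 0, 11, 6, 5, 9, 7, 4, 3, 10, 2]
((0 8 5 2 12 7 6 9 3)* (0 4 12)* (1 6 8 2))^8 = (1 5 8 7 12 4 3 9 6)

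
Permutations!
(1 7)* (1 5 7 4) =[0, 4, 2, 3, 1, 7, 6, 5] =(1 4)(5 7)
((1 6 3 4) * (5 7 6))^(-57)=(1 6)(3 5)(4 7)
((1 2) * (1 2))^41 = ((2))^41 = (2)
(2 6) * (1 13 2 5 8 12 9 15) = (1 13 2 6 5 8 12 9 15) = [0, 13, 6, 3, 4, 8, 5, 7, 12, 15, 10, 11, 9, 2, 14, 1]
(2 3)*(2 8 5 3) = (3 8 5) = [0, 1, 2, 8, 4, 3, 6, 7, 5]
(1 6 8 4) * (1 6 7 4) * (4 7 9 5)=(1 9 5 4 6 8)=[0, 9, 2, 3, 6, 4, 8, 7, 1, 5]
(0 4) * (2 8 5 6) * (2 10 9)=(0 4)(2 8 5 6 10 9)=[4, 1, 8, 3, 0, 6, 10, 7, 5, 2, 9]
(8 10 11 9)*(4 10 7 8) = (4 10 11 9)(7 8) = [0, 1, 2, 3, 10, 5, 6, 8, 7, 4, 11, 9]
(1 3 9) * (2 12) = (1 3 9)(2 12) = [0, 3, 12, 9, 4, 5, 6, 7, 8, 1, 10, 11, 2]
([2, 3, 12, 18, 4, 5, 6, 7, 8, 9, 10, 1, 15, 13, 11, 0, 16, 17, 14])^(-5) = (18)(0 15 12 2)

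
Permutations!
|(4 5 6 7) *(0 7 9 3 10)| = |(0 7 4 5 6 9 3 10)| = 8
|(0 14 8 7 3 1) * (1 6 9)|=8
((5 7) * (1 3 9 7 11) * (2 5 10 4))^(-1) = (1 11 5 2 4 10 7 9 3)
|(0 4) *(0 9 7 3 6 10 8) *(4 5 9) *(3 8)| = |(0 5 9 7 8)(3 6 10)| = 15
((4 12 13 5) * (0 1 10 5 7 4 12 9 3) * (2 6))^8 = (0 9 7 12 10)(1 3 4 13 5)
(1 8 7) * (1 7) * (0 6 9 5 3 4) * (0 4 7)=[6, 8, 2, 7, 4, 3, 9, 0, 1, 5]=(0 6 9 5 3 7)(1 8)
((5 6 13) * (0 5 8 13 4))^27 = (0 4 6 5)(8 13)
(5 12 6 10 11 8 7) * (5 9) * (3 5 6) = (3 5 12)(6 10 11 8 7 9) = [0, 1, 2, 5, 4, 12, 10, 9, 7, 6, 11, 8, 3]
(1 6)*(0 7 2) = (0 7 2)(1 6) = [7, 6, 0, 3, 4, 5, 1, 2]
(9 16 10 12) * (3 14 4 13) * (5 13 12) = (3 14 4 12 9 16 10 5 13) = [0, 1, 2, 14, 12, 13, 6, 7, 8, 16, 5, 11, 9, 3, 4, 15, 10]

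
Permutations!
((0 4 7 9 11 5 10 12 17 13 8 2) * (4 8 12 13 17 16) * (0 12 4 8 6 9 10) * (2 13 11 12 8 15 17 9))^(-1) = (0 5 11 10 7 4 13 8 2 6)(9 17 15 16 12)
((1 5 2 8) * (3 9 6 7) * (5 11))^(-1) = (1 8 2 5 11)(3 7 6 9) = ((1 11 5 2 8)(3 9 6 7))^(-1)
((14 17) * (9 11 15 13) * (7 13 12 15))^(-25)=(7 11 9 13)(12 15)(14 17)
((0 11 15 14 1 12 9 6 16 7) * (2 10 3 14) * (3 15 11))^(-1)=(0 7 16 6 9 12 1 14 3)(2 15 10)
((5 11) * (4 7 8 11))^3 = ((4 7 8 11 5))^3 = (4 11 7 5 8)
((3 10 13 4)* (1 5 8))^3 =(3 4 13 10)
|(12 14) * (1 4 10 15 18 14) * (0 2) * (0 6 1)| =10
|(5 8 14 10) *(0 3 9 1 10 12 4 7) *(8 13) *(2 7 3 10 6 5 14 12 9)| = |(0 10 14 9 1 6 5 13 8 12 4 3 2 7)| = 14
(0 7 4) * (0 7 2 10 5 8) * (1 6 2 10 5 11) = (0 10 11 1 6 2 5 8)(4 7) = [10, 6, 5, 3, 7, 8, 2, 4, 0, 9, 11, 1]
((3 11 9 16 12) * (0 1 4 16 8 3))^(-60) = (16)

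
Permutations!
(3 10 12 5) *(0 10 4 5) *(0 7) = (0 10 12 7)(3 4 5) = [10, 1, 2, 4, 5, 3, 6, 0, 8, 9, 12, 11, 7]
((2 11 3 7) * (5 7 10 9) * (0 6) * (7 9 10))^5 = (0 6)(2 11 3 7)(5 9)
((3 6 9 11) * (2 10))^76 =((2 10)(3 6 9 11))^76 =(11)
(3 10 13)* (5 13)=(3 10 5 13)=[0, 1, 2, 10, 4, 13, 6, 7, 8, 9, 5, 11, 12, 3]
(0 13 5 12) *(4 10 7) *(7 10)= [13, 1, 2, 3, 7, 12, 6, 4, 8, 9, 10, 11, 0, 5]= (0 13 5 12)(4 7)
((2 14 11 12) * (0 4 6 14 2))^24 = (14)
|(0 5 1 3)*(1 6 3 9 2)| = 12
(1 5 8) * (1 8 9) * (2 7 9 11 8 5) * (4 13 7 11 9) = (1 2 11 8 5 9)(4 13 7) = [0, 2, 11, 3, 13, 9, 6, 4, 5, 1, 10, 8, 12, 7]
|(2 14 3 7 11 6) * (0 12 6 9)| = |(0 12 6 2 14 3 7 11 9)| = 9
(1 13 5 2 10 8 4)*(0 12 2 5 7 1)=(0 12 2 10 8 4)(1 13 7)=[12, 13, 10, 3, 0, 5, 6, 1, 4, 9, 8, 11, 2, 7]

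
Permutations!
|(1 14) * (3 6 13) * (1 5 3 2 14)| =6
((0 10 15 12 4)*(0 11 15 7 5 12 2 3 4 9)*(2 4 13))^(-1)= (0 9 12 5 7 10)(2 13 3)(4 15 11)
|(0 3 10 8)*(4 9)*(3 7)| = |(0 7 3 10 8)(4 9)| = 10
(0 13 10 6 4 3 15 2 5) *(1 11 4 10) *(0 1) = (0 13)(1 11 4 3 15 2 5)(6 10) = [13, 11, 5, 15, 3, 1, 10, 7, 8, 9, 6, 4, 12, 0, 14, 2]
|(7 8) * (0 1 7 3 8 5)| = |(0 1 7 5)(3 8)| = 4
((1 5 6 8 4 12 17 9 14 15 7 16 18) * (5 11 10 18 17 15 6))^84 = ((1 11 10 18)(4 12 15 7 16 17 9 14 6 8))^84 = (18)(4 16 6 15 9)(7 14 12 17 8)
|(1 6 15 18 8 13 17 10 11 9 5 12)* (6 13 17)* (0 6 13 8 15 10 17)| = 18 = |(0 6 10 11 9 5 12 1 8)(15 18)|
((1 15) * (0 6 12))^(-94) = ((0 6 12)(1 15))^(-94) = (15)(0 12 6)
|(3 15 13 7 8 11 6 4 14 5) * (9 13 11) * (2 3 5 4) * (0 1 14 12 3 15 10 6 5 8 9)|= 39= |(0 1 14 4 12 3 10 6 2 15 11 5 8)(7 9 13)|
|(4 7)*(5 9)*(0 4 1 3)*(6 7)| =6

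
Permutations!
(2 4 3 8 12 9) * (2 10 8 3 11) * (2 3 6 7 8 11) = [0, 1, 4, 6, 2, 5, 7, 8, 12, 10, 11, 3, 9] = (2 4)(3 6 7 8 12 9 10 11)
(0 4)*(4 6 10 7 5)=(0 6 10 7 5 4)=[6, 1, 2, 3, 0, 4, 10, 5, 8, 9, 7]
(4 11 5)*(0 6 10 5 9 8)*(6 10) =(0 10 5 4 11 9 8) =[10, 1, 2, 3, 11, 4, 6, 7, 0, 8, 5, 9]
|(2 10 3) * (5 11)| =|(2 10 3)(5 11)| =6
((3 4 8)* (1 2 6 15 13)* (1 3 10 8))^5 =(1 3 15 2 4 13 6)(8 10)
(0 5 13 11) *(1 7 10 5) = [1, 7, 2, 3, 4, 13, 6, 10, 8, 9, 5, 0, 12, 11] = (0 1 7 10 5 13 11)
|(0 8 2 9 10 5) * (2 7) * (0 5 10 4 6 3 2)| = 15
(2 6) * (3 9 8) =(2 6)(3 9 8) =[0, 1, 6, 9, 4, 5, 2, 7, 3, 8]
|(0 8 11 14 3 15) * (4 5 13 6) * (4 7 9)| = |(0 8 11 14 3 15)(4 5 13 6 7 9)| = 6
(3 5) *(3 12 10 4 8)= [0, 1, 2, 5, 8, 12, 6, 7, 3, 9, 4, 11, 10]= (3 5 12 10 4 8)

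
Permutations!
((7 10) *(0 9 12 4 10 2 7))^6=(0 9 12 4 10)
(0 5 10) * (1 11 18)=(0 5 10)(1 11 18)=[5, 11, 2, 3, 4, 10, 6, 7, 8, 9, 0, 18, 12, 13, 14, 15, 16, 17, 1]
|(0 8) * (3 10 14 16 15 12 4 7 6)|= |(0 8)(3 10 14 16 15 12 4 7 6)|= 18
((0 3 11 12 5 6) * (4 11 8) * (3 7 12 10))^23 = (0 5 7 6 12)(3 11 8 10 4)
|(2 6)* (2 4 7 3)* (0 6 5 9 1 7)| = |(0 6 4)(1 7 3 2 5 9)| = 6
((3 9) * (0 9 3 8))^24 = ((0 9 8))^24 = (9)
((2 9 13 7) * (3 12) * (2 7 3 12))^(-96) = (13)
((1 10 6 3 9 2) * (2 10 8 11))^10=(1 11)(2 8)(3 10)(6 9)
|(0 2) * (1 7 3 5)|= 4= |(0 2)(1 7 3 5)|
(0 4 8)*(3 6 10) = (0 4 8)(3 6 10) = [4, 1, 2, 6, 8, 5, 10, 7, 0, 9, 3]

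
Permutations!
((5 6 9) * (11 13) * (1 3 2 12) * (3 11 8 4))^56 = ((1 11 13 8 4 3 2 12)(5 6 9))^56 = (13)(5 9 6)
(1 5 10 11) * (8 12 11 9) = (1 5 10 9 8 12 11) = [0, 5, 2, 3, 4, 10, 6, 7, 12, 8, 9, 1, 11]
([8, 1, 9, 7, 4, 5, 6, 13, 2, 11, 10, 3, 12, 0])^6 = (0 7 11 2)(3 9 8 13)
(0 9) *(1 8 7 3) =(0 9)(1 8 7 3) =[9, 8, 2, 1, 4, 5, 6, 3, 7, 0]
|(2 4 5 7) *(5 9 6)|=6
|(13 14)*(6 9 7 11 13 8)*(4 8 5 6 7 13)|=20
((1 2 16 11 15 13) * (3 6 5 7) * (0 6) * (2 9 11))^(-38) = (16)(0 5 3 6 7)(1 11 13 9 15)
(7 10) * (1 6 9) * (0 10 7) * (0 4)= [10, 6, 2, 3, 0, 5, 9, 7, 8, 1, 4]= (0 10 4)(1 6 9)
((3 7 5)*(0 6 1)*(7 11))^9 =(3 11 7 5)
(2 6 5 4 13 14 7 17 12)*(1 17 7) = [0, 17, 6, 3, 13, 4, 5, 7, 8, 9, 10, 11, 2, 14, 1, 15, 16, 12] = (1 17 12 2 6 5 4 13 14)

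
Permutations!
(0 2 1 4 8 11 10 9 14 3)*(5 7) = [2, 4, 1, 0, 8, 7, 6, 5, 11, 14, 9, 10, 12, 13, 3] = (0 2 1 4 8 11 10 9 14 3)(5 7)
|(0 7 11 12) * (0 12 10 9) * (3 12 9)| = 7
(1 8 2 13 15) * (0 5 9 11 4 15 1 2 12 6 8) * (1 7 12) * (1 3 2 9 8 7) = (0 5 8 3 2 13 1)(4 15 9 11)(6 7 12) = [5, 0, 13, 2, 15, 8, 7, 12, 3, 11, 10, 4, 6, 1, 14, 9]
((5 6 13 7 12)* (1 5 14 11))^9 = ((1 5 6 13 7 12 14 11))^9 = (1 5 6 13 7 12 14 11)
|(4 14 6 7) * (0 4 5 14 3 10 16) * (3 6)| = |(0 4 6 7 5 14 3 10 16)| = 9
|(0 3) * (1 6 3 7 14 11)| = |(0 7 14 11 1 6 3)| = 7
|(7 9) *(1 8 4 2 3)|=10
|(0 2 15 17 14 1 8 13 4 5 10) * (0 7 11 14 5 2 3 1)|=14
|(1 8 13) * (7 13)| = |(1 8 7 13)| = 4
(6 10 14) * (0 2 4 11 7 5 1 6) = [2, 6, 4, 3, 11, 1, 10, 5, 8, 9, 14, 7, 12, 13, 0] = (0 2 4 11 7 5 1 6 10 14)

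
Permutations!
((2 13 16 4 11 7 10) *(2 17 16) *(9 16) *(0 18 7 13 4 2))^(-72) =((0 18 7 10 17 9 16 2 4 11 13))^(-72) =(0 9 13 17 11 10 4 7 2 18 16)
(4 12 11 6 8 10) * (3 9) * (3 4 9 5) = [0, 1, 2, 5, 12, 3, 8, 7, 10, 4, 9, 6, 11] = (3 5)(4 12 11 6 8 10 9)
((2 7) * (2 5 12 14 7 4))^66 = (5 14)(7 12)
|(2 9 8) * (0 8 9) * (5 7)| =|(9)(0 8 2)(5 7)| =6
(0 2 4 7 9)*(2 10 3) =(0 10 3 2 4 7 9) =[10, 1, 4, 2, 7, 5, 6, 9, 8, 0, 3]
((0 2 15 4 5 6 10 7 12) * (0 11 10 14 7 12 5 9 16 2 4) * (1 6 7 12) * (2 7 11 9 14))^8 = (0 11 14 1 9 2 7)(4 10 12 6 16 15 5)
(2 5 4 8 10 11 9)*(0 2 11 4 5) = (0 2)(4 8 10)(9 11) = [2, 1, 0, 3, 8, 5, 6, 7, 10, 11, 4, 9]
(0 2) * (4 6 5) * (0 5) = (0 2 5 4 6) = [2, 1, 5, 3, 6, 4, 0]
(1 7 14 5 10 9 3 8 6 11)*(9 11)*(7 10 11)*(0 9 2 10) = [9, 0, 10, 8, 4, 11, 2, 14, 6, 3, 7, 1, 12, 13, 5] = (0 9 3 8 6 2 10 7 14 5 11 1)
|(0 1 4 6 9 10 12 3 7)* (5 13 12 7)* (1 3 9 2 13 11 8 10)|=7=|(0 3 5 11 8 10 7)(1 4 6 2 13 12 9)|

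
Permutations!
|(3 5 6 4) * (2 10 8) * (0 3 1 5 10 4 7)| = 10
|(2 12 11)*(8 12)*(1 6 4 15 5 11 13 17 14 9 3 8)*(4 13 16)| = |(1 6 13 17 14 9 3 8 12 16 4 15 5 11 2)| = 15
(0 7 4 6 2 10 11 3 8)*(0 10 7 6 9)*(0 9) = [6, 1, 7, 8, 0, 5, 2, 4, 10, 9, 11, 3] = (0 6 2 7 4)(3 8 10 11)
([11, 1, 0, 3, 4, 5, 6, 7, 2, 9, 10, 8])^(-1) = [2, 1, 8, 3, 4, 5, 6, 7, 11, 9, 10, 0]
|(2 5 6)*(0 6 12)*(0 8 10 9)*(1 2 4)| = |(0 6 4 1 2 5 12 8 10 9)| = 10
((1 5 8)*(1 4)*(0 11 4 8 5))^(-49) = (0 1 4 11)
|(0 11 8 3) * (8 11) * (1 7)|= 6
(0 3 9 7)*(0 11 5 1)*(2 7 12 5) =[3, 0, 7, 9, 4, 1, 6, 11, 8, 12, 10, 2, 5] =(0 3 9 12 5 1)(2 7 11)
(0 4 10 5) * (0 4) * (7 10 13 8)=(4 13 8 7 10 5)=[0, 1, 2, 3, 13, 4, 6, 10, 7, 9, 5, 11, 12, 8]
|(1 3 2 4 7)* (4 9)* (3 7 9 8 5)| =4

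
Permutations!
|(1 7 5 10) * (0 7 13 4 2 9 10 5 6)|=|(0 7 6)(1 13 4 2 9 10)|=6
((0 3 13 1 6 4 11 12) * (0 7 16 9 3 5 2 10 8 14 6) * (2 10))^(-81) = ((0 5 10 8 14 6 4 11 12 7 16 9 3 13 1))^(-81) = (0 7 8 3 4)(1 12 10 9 6)(5 16 14 13 11)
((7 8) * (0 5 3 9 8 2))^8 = (0 5 3 9 8 7 2)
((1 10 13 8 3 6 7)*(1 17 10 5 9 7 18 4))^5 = ((1 5 9 7 17 10 13 8 3 6 18 4))^5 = (1 10 18 7 3 5 13 4 17 6 9 8)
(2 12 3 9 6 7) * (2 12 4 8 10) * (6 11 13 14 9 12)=[0, 1, 4, 12, 8, 5, 7, 6, 10, 11, 2, 13, 3, 14, 9]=(2 4 8 10)(3 12)(6 7)(9 11 13 14)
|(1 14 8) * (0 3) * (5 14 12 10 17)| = |(0 3)(1 12 10 17 5 14 8)| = 14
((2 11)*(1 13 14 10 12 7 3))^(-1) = (1 3 7 12 10 14 13)(2 11)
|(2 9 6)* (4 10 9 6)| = 6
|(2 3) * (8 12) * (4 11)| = 2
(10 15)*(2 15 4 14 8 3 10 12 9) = (2 15 12 9)(3 10 4 14 8) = [0, 1, 15, 10, 14, 5, 6, 7, 3, 2, 4, 11, 9, 13, 8, 12]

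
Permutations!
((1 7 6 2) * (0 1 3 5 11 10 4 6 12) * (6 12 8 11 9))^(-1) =(0 12 4 10 11 8 7 1)(2 6 9 5 3)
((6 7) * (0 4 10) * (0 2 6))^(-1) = (0 7 6 2 10 4)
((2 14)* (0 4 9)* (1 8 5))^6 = ((0 4 9)(1 8 5)(2 14))^6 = (14)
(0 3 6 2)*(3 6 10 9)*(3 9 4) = [6, 1, 0, 10, 3, 5, 2, 7, 8, 9, 4] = (0 6 2)(3 10 4)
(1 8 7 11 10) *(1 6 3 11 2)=(1 8 7 2)(3 11 10 6)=[0, 8, 1, 11, 4, 5, 3, 2, 7, 9, 6, 10]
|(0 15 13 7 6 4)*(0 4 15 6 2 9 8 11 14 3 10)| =12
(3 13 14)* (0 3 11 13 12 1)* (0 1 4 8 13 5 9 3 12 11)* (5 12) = [5, 1, 2, 11, 8, 9, 6, 7, 13, 3, 10, 12, 4, 14, 0] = (0 5 9 3 11 12 4 8 13 14)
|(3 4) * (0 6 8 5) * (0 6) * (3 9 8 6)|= 5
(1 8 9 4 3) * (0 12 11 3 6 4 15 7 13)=[12, 8, 2, 1, 6, 5, 4, 13, 9, 15, 10, 3, 11, 0, 14, 7]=(0 12 11 3 1 8 9 15 7 13)(4 6)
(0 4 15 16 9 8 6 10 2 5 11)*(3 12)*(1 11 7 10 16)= (0 4 15 1 11)(2 5 7 10)(3 12)(6 16 9 8)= [4, 11, 5, 12, 15, 7, 16, 10, 6, 8, 2, 0, 3, 13, 14, 1, 9]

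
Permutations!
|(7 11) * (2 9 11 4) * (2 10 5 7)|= |(2 9 11)(4 10 5 7)|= 12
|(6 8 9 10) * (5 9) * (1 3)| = 10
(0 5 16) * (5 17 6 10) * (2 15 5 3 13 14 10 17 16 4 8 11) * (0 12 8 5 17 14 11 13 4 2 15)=(0 16 12 8 13 11 15 17 6 14 10 3 4 5 2)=[16, 1, 0, 4, 5, 2, 14, 7, 13, 9, 3, 15, 8, 11, 10, 17, 12, 6]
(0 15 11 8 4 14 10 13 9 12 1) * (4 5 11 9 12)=(0 15 9 4 14 10 13 12 1)(5 11 8)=[15, 0, 2, 3, 14, 11, 6, 7, 5, 4, 13, 8, 1, 12, 10, 9]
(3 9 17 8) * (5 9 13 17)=(3 13 17 8)(5 9)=[0, 1, 2, 13, 4, 9, 6, 7, 3, 5, 10, 11, 12, 17, 14, 15, 16, 8]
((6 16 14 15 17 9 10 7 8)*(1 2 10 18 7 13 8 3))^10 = (1 9 16 10 7 15 8)(2 18 14 13 3 17 6)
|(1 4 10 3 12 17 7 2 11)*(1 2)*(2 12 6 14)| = 11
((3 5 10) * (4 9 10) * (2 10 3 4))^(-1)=(2 5 3 9 4 10)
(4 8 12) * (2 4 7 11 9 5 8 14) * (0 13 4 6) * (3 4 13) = (0 3 4 14 2 6)(5 8 12 7 11 9) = [3, 1, 6, 4, 14, 8, 0, 11, 12, 5, 10, 9, 7, 13, 2]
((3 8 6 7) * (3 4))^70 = ((3 8 6 7 4))^70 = (8)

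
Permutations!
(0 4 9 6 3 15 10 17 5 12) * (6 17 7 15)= (0 4 9 17 5 12)(3 6)(7 15 10)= [4, 1, 2, 6, 9, 12, 3, 15, 8, 17, 7, 11, 0, 13, 14, 10, 16, 5]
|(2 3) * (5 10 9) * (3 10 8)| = |(2 10 9 5 8 3)| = 6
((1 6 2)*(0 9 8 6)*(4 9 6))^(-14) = (0 2)(1 6)(4 9 8)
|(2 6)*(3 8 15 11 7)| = |(2 6)(3 8 15 11 7)| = 10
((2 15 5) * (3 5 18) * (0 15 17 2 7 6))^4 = ((0 15 18 3 5 7 6)(2 17))^4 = (0 5 15 7 18 6 3)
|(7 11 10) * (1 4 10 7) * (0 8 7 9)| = 15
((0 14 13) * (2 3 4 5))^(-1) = (0 13 14)(2 5 4 3)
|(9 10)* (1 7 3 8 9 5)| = |(1 7 3 8 9 10 5)| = 7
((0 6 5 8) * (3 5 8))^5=((0 6 8)(3 5))^5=(0 8 6)(3 5)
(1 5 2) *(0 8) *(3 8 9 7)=(0 9 7 3 8)(1 5 2)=[9, 5, 1, 8, 4, 2, 6, 3, 0, 7]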